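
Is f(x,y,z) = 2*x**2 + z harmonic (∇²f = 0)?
No, ∇²f = 4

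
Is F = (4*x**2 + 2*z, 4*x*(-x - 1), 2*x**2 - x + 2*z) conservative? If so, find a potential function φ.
No, ∇×F = (0, 3 - 4*x, -8*x - 4) ≠ 0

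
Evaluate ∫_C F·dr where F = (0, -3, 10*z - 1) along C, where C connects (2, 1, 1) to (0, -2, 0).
5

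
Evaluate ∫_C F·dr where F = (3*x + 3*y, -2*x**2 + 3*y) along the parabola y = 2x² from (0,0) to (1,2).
15/2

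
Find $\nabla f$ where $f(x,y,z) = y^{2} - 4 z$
(0, 2*y, -4)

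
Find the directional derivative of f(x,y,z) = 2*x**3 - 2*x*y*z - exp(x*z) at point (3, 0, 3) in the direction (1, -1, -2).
sqrt(6)*(24 + exp(9))/2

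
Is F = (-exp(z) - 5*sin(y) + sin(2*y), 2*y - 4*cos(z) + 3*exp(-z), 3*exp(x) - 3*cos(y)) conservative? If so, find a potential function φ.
No, ∇×F = (3*sin(y) - 4*sin(z) + 3*exp(-z), -3*exp(x) - exp(z), 5*cos(y) - 2*cos(2*y)) ≠ 0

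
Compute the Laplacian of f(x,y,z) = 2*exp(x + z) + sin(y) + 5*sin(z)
4*exp(x + z) - sin(y) - 5*sin(z)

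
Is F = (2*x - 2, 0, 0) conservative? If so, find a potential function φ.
Yes, F is conservative. φ = x*(x - 2)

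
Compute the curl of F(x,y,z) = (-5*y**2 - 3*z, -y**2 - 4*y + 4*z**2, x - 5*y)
(-8*z - 5, -4, 10*y)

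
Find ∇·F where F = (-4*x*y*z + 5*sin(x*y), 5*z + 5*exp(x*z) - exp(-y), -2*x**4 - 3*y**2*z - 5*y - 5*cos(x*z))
5*x*sin(x*z) - 3*y**2 - 4*y*z + 5*y*cos(x*y) + exp(-y)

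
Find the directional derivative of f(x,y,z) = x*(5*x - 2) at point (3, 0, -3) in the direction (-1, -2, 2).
-28/3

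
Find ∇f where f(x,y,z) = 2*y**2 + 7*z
(0, 4*y, 7)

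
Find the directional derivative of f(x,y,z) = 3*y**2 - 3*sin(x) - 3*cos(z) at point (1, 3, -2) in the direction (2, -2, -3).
3*sqrt(17)*(-12 - 2*cos(1) + 3*sin(2))/17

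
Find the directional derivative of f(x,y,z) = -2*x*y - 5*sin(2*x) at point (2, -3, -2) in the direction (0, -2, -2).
2*sqrt(2)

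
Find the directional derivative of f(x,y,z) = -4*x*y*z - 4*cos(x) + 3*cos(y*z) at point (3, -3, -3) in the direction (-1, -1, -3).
-4*sqrt(11)*(sin(3) + 9*sin(9) + 27)/11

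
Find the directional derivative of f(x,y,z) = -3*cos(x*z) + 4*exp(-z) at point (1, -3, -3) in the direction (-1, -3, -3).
12*sqrt(19)*exp(3)/19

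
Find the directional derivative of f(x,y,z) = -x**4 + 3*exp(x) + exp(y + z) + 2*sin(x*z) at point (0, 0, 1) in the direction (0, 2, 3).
5*sqrt(13)*E/13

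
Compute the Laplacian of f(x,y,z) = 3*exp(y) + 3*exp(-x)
3*exp(y) + 3*exp(-x)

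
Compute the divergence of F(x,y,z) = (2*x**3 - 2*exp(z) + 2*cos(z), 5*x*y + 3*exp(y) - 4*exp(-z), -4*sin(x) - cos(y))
6*x**2 + 5*x + 3*exp(y)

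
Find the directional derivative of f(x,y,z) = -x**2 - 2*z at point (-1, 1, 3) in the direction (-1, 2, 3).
-4*sqrt(14)/7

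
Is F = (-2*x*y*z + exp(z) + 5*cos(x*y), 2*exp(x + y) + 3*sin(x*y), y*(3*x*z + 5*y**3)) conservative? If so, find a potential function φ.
No, ∇×F = (3*x*z + 20*y**3, -2*x*y - 3*y*z + exp(z), 2*x*z + 5*x*sin(x*y) + 3*y*cos(x*y) + 2*exp(x + y)) ≠ 0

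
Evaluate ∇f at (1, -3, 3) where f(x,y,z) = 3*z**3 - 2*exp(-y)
(0, 2*exp(3), 81)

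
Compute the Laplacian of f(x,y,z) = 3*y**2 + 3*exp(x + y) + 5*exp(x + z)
6*exp(x + y) + 10*exp(x + z) + 6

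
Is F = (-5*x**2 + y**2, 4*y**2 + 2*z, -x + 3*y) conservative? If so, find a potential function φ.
No, ∇×F = (1, 1, -2*y) ≠ 0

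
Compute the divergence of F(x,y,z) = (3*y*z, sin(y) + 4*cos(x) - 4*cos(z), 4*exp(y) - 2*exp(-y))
cos(y)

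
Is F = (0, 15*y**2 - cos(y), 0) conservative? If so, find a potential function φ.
Yes, F is conservative. φ = 5*y**3 - sin(y)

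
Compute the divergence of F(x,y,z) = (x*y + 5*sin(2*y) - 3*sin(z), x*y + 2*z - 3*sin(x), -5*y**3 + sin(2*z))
x + y + 2*cos(2*z)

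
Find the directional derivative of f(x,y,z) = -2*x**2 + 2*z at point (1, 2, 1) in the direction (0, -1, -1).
-sqrt(2)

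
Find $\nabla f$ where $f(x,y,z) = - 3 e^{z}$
(0, 0, -3*exp(z))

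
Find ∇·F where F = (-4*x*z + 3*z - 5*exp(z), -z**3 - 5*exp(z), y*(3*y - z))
-y - 4*z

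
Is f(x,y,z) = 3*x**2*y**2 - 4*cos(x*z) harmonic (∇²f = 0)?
No, ∇²f = 4*x**2*cos(x*z) + 6*x**2 + 6*y**2 + 4*z**2*cos(x*z)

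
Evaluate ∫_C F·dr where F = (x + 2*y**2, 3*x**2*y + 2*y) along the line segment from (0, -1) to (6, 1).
58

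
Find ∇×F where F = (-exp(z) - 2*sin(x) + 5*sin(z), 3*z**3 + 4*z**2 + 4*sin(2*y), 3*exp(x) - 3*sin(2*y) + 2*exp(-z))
(-9*z**2 - 8*z - 6*cos(2*y), -3*exp(x) - exp(z) + 5*cos(z), 0)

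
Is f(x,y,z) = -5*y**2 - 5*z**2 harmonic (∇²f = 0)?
No, ∇²f = -20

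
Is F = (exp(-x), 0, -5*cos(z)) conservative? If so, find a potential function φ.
Yes, F is conservative. φ = -5*sin(z) - exp(-x)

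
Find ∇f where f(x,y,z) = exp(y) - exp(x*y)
(-y*exp(x*y), -x*exp(x*y) + exp(y), 0)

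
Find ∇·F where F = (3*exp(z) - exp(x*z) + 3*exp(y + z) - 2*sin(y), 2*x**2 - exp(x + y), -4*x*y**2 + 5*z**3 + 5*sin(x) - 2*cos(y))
15*z**2 - z*exp(x*z) - exp(x + y)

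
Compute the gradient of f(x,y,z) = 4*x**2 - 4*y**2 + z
(8*x, -8*y, 1)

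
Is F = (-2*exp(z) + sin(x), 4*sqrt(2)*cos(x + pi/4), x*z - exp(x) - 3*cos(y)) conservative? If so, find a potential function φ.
No, ∇×F = (3*sin(y), -z + exp(x) - 2*exp(z), -4*sqrt(2)*sin(x + pi/4)) ≠ 0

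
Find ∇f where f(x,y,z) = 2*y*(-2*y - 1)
(0, -8*y - 2, 0)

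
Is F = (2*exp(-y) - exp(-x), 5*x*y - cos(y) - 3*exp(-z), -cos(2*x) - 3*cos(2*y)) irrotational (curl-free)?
No, ∇×F = (6*sin(2*y) - 3*exp(-z), -2*sin(2*x), 5*y + 2*exp(-y))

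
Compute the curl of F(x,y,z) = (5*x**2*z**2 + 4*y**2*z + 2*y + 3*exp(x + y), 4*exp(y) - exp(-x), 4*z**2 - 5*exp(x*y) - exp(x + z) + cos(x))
(-5*x*exp(x*y), 10*x**2*z + 4*y**2 + 5*y*exp(x*y) + exp(x + z) + sin(x), -8*y*z - 3*exp(x + y) - 2 + exp(-x))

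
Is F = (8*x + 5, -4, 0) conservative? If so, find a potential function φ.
Yes, F is conservative. φ = 4*x**2 + 5*x - 4*y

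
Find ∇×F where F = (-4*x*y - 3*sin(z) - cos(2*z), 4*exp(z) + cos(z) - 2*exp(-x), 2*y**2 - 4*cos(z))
(4*y - 4*exp(z) + sin(z), (4*sin(z) - 3)*cos(z), 4*x + 2*exp(-x))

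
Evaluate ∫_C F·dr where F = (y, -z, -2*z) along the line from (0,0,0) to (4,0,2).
-4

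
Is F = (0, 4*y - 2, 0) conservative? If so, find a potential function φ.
Yes, F is conservative. φ = 2*y*(y - 1)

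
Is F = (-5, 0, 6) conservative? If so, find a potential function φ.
Yes, F is conservative. φ = -5*x + 6*z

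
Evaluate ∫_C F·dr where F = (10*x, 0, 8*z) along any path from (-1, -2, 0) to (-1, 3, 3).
36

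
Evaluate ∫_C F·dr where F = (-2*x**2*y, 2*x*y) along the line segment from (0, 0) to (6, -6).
792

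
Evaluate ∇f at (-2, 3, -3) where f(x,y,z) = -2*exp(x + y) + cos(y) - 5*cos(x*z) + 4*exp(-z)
(-2*E - 15*sin(6), -2*E - sin(3), -4*exp(3) - 10*sin(6))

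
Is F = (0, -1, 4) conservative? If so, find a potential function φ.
Yes, F is conservative. φ = -y + 4*z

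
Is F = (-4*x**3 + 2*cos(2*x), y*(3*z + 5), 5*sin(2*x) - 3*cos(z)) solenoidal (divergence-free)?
No, ∇·F = -12*x**2 + 3*z - 4*sin(2*x) + 3*sin(z) + 5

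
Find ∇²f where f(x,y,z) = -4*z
0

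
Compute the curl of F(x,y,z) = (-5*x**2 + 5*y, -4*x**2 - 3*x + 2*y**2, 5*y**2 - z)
(10*y, 0, -8*x - 8)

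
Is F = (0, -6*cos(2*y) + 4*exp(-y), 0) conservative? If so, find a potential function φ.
Yes, F is conservative. φ = -3*sin(2*y) - 4*exp(-y)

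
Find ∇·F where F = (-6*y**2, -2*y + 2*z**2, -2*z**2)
-4*z - 2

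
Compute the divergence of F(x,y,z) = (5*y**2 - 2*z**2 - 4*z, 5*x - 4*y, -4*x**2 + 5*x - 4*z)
-8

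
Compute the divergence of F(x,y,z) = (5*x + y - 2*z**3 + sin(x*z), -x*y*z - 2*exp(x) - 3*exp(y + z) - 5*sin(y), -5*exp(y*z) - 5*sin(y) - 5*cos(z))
-x*z - 5*y*exp(y*z) + z*cos(x*z) - 3*exp(y + z) + 5*sin(z) - 5*cos(y) + 5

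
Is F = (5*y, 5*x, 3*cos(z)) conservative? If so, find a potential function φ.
Yes, F is conservative. φ = 5*x*y + 3*sin(z)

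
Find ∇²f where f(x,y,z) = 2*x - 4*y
0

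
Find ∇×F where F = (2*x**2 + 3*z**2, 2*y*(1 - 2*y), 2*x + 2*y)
(2, 6*z - 2, 0)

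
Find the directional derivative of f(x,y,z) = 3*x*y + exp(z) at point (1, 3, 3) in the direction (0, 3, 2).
sqrt(13)*(9 + 2*exp(3))/13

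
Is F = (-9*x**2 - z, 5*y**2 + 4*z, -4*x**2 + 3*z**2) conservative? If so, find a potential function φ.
No, ∇×F = (-4, 8*x - 1, 0) ≠ 0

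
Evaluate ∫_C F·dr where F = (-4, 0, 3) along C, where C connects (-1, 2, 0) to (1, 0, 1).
-5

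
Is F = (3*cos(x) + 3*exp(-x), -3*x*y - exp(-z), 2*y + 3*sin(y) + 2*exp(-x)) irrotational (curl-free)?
No, ∇×F = (3*cos(y) + 2 - exp(-z), 2*exp(-x), -3*y)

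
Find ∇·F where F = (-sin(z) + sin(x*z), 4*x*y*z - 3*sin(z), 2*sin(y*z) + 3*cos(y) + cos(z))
4*x*z + 2*y*cos(y*z) + z*cos(x*z) - sin(z)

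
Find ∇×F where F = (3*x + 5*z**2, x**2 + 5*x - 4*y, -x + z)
(0, 10*z + 1, 2*x + 5)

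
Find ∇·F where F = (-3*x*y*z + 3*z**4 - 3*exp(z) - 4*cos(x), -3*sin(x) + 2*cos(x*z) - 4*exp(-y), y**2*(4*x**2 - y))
-3*y*z + 4*sin(x) + 4*exp(-y)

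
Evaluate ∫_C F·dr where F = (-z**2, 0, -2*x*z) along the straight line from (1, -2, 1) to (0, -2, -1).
1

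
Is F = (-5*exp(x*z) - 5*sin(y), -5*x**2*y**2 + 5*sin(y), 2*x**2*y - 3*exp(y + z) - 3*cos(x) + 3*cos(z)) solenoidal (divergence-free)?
No, ∇·F = -10*x**2*y - 5*z*exp(x*z) - 3*exp(y + z) - 3*sin(z) + 5*cos(y)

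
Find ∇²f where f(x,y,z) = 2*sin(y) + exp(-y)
-2*sin(y) + exp(-y)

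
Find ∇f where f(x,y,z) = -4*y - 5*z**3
(0, -4, -15*z**2)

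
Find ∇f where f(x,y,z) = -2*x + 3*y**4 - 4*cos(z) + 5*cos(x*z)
(-5*z*sin(x*z) - 2, 12*y**3, -5*x*sin(x*z) + 4*sin(z))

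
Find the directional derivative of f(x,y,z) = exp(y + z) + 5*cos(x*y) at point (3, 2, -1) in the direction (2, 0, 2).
sqrt(2)*(E - 10*sin(6))/2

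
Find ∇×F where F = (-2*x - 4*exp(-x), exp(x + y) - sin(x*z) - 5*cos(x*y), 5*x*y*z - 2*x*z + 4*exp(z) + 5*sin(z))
(x*(5*z + cos(x*z)), z*(2 - 5*y), 5*y*sin(x*y) - z*cos(x*z) + exp(x + y))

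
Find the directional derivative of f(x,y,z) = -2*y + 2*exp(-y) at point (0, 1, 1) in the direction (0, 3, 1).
-3*sqrt(10)*(1 + E)*exp(-1)/5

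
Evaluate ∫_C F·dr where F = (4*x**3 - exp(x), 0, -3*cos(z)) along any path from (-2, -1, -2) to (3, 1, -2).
-exp(3) + exp(-2) + 65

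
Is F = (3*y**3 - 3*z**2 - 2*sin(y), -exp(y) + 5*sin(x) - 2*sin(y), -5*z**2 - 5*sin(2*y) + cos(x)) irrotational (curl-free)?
No, ∇×F = (-10*cos(2*y), -6*z + sin(x), -9*y**2 + 5*cos(x) + 2*cos(y))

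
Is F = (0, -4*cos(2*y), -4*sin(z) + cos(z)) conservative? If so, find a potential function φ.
Yes, F is conservative. φ = -2*sin(2*y) + sin(z) + 4*cos(z)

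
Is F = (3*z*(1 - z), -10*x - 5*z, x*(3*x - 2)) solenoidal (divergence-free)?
Yes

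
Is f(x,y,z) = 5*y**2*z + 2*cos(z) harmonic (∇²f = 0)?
No, ∇²f = 10*z - 2*cos(z)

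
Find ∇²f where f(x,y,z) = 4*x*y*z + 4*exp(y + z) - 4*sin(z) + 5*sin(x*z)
-5*x**2*sin(x*z) - 5*z**2*sin(x*z) + 8*exp(y + z) + 4*sin(z)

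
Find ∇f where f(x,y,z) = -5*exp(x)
(-5*exp(x), 0, 0)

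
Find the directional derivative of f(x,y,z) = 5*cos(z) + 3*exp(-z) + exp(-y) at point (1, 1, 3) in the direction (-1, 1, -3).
sqrt(11)*(-exp(2) + 9 + 15*exp(3)*sin(3))*exp(-3)/11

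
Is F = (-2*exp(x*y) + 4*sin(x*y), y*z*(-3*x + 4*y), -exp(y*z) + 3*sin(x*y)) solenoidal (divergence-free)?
No, ∇·F = -3*x*z + 8*y*z - 2*y*exp(x*y) - y*exp(y*z) + 4*y*cos(x*y)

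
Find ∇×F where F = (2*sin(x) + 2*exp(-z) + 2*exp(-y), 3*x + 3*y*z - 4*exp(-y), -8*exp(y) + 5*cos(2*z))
(-3*y - 8*exp(y), -2*exp(-z), 3 + 2*exp(-y))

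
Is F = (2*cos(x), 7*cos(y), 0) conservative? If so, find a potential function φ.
Yes, F is conservative. φ = 2*sin(x) + 7*sin(y)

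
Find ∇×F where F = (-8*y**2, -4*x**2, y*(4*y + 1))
(8*y + 1, 0, -8*x + 16*y)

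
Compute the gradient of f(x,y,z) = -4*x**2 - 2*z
(-8*x, 0, -2)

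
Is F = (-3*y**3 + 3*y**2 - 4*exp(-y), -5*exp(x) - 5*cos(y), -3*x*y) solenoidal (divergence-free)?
No, ∇·F = 5*sin(y)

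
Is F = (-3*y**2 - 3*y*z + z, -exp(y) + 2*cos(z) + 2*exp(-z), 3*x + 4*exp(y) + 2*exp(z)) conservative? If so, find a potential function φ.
No, ∇×F = (4*exp(y) + 2*sin(z) + 2*exp(-z), -3*y - 2, 6*y + 3*z) ≠ 0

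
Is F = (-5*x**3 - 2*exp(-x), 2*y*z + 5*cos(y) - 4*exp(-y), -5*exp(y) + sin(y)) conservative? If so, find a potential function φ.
No, ∇×F = (-2*y - 5*exp(y) + cos(y), 0, 0) ≠ 0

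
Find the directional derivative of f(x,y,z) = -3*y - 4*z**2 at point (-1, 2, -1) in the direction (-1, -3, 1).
17*sqrt(11)/11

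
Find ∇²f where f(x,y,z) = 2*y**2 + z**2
6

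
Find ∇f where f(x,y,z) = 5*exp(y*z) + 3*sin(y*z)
(0, z*(5*exp(y*z) + 3*cos(y*z)), y*(5*exp(y*z) + 3*cos(y*z)))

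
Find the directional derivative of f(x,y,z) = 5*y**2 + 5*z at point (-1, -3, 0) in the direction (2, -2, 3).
75*sqrt(17)/17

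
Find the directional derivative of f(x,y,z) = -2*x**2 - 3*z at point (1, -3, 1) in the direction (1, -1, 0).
-2*sqrt(2)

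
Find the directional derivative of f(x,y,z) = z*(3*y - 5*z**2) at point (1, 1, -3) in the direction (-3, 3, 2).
-291*sqrt(22)/22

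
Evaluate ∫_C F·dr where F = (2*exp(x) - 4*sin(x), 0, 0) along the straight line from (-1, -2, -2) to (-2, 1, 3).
-4*cos(1) + 4*cos(2) - 2*exp(-1) + 2*exp(-2)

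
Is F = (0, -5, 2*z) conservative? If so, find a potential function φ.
Yes, F is conservative. φ = -5*y + z**2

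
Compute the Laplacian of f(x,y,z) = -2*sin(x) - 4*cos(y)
2*sin(x) + 4*cos(y)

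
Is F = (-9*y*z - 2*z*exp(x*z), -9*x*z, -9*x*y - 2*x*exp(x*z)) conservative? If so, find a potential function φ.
Yes, F is conservative. φ = -9*x*y*z - 2*exp(x*z)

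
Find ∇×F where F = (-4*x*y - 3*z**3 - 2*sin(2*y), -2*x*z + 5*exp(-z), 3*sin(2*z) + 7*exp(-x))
(2*x + 5*exp(-z), -9*z**2 + 7*exp(-x), 4*x - 2*z + 4*cos(2*y))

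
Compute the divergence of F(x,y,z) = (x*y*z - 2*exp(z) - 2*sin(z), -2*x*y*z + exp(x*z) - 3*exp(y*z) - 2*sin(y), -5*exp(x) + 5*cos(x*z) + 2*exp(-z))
-2*x*z - 5*x*sin(x*z) + y*z - 3*z*exp(y*z) - 2*cos(y) - 2*exp(-z)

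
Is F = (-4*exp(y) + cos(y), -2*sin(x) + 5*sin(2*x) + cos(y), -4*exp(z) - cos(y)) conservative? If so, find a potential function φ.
No, ∇×F = (sin(y), 0, 4*exp(y) + sin(y) - 2*cos(x) + 10*cos(2*x)) ≠ 0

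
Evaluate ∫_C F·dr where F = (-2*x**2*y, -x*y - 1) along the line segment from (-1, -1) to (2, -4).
33/2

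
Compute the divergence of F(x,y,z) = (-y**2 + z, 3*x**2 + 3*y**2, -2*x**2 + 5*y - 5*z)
6*y - 5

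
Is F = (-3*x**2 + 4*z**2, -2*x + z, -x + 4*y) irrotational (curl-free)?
No, ∇×F = (3, 8*z + 1, -2)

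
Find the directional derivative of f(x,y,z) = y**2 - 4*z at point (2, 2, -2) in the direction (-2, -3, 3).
-12*sqrt(22)/11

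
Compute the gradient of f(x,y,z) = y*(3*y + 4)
(0, 6*y + 4, 0)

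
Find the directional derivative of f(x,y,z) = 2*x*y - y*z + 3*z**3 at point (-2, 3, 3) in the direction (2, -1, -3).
-215*sqrt(14)/14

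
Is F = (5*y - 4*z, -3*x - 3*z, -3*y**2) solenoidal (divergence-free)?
Yes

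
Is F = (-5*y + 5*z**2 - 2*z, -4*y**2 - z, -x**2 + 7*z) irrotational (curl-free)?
No, ∇×F = (1, 2*x + 10*z - 2, 5)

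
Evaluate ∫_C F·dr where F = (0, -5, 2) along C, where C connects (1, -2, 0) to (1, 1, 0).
-15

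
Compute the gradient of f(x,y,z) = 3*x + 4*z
(3, 0, 4)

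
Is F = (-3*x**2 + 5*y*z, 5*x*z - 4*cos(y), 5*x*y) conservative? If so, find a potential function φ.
Yes, F is conservative. φ = -x**3 + 5*x*y*z - 4*sin(y)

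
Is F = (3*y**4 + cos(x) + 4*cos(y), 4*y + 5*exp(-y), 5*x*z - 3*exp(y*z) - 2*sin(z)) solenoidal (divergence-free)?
No, ∇·F = 5*x - 3*y*exp(y*z) - sin(x) - 2*cos(z) + 4 - 5*exp(-y)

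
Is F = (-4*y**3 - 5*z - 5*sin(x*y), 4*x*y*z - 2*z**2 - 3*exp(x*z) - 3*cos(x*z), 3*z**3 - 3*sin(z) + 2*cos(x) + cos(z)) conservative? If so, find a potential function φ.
No, ∇×F = (-4*x*y + 3*x*exp(x*z) - 3*x*sin(x*z) + 4*z, 2*sin(x) - 5, 5*x*cos(x*y) + 12*y**2 + 4*y*z - 3*z*exp(x*z) + 3*z*sin(x*z)) ≠ 0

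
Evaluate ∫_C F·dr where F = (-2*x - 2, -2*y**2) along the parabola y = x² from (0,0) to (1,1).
-11/3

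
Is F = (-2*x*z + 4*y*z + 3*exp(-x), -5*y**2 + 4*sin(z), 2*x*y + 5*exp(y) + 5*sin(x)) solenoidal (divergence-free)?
No, ∇·F = -10*y - 2*z - 3*exp(-x)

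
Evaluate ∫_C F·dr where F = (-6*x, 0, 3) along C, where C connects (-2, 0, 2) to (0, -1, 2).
12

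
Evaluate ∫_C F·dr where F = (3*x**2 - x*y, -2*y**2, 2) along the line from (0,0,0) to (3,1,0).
70/3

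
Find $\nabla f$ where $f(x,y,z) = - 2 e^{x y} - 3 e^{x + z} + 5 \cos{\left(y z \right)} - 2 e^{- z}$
(-2*y*exp(x*y) - 3*exp(x + z), -2*x*exp(x*y) - 5*z*sin(y*z), -5*y*sin(y*z) - 3*exp(x + z) + 2*exp(-z))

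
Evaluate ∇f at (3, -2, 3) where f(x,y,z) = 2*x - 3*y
(2, -3, 0)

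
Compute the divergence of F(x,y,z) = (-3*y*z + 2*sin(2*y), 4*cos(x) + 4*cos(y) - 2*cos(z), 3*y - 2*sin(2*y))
-4*sin(y)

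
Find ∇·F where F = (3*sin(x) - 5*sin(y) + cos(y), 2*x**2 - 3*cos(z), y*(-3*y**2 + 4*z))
4*y + 3*cos(x)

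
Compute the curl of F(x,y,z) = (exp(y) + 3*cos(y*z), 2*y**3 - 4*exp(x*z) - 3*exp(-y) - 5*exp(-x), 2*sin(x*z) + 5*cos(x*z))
(4*x*exp(x*z), -3*y*sin(y*z) + 5*z*sin(x*z) - 2*z*cos(x*z), -4*z*exp(x*z) + 3*z*sin(y*z) - exp(y) + 5*exp(-x))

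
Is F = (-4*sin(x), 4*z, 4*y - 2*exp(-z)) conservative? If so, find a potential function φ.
Yes, F is conservative. φ = 4*y*z + 4*cos(x) + 2*exp(-z)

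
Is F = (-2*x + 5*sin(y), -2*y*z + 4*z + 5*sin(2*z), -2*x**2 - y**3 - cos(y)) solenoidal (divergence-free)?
No, ∇·F = -2*z - 2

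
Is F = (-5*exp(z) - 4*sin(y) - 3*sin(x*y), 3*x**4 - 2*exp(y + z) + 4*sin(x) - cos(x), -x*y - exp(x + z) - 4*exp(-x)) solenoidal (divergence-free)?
No, ∇·F = -3*y*cos(x*y) - exp(x + z) - 2*exp(y + z)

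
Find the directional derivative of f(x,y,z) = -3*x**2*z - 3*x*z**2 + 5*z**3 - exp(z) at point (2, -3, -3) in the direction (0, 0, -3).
-159 + exp(-3)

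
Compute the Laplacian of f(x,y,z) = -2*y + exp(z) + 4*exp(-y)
exp(z) + 4*exp(-y)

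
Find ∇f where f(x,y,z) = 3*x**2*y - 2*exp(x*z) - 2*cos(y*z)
(6*x*y - 2*z*exp(x*z), 3*x**2 + 2*z*sin(y*z), -2*x*exp(x*z) + 2*y*sin(y*z))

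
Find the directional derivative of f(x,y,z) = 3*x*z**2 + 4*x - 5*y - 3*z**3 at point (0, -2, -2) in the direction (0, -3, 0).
5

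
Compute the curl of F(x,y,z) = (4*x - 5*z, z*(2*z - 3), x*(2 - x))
(3 - 4*z, 2*x - 7, 0)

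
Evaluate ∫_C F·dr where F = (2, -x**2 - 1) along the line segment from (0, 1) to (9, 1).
18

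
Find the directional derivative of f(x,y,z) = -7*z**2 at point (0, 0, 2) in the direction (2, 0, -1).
28*sqrt(5)/5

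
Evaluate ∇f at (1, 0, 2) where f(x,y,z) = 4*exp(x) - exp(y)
(4*E, -1, 0)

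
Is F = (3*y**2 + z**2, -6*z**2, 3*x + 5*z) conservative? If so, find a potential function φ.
No, ∇×F = (12*z, 2*z - 3, -6*y) ≠ 0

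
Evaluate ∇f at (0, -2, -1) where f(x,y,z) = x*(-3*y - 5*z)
(11, 0, 0)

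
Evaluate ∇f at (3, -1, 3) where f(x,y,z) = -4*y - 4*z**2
(0, -4, -24)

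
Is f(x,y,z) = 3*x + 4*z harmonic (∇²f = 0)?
Yes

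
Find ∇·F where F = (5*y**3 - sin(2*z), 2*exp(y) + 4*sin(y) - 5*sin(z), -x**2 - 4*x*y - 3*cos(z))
2*exp(y) + 3*sin(z) + 4*cos(y)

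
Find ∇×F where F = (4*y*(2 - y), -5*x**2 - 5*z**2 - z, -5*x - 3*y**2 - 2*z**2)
(-6*y + 10*z + 1, 5, -10*x + 8*y - 8)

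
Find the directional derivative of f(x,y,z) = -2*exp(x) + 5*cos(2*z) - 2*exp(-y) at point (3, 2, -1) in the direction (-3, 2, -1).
sqrt(14)*(-5*exp(2)*sin(2) + 2 + 3*exp(5))*exp(-2)/7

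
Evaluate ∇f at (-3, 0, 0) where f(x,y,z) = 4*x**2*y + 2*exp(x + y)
(2*exp(-3), 2*exp(-3) + 36, 0)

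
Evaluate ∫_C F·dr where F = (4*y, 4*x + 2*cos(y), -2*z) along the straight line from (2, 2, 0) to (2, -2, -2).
-36 - 4*sin(2)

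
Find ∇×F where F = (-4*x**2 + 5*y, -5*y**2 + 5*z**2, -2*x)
(-10*z, 2, -5)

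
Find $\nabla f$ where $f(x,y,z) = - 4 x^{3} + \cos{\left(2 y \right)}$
(-12*x**2, -2*sin(2*y), 0)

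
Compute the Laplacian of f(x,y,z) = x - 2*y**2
-4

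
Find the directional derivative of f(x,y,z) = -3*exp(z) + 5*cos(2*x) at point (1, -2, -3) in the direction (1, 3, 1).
-sqrt(11)*(3 + 10*exp(3)*sin(2))*exp(-3)/11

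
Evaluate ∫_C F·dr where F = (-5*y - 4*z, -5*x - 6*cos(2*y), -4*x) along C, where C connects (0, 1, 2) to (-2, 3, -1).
-3*sin(6) + 3*sin(2) + 22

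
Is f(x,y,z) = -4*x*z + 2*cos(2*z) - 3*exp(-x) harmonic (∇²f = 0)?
No, ∇²f = -8*cos(2*z) - 3*exp(-x)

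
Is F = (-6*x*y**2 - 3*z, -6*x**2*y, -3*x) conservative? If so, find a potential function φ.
Yes, F is conservative. φ = 3*x*(-x*y**2 - z)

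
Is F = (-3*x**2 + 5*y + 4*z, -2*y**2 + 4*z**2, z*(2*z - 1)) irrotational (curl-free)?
No, ∇×F = (-8*z, 4, -5)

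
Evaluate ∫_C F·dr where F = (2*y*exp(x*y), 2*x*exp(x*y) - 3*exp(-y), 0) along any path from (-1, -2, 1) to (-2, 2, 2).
(-5*exp(6) + 2 + 3*exp(2))*exp(-4)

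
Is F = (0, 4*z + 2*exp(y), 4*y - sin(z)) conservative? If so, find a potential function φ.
Yes, F is conservative. φ = 4*y*z + 2*exp(y) + cos(z)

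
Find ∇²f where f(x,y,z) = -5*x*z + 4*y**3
24*y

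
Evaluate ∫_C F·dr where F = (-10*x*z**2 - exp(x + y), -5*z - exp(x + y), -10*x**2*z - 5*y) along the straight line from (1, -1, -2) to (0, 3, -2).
61 - exp(3)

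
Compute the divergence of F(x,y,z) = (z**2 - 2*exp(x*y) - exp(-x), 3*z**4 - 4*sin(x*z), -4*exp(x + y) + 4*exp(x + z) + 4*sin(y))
-2*y*exp(x*y) + 4*exp(x + z) + exp(-x)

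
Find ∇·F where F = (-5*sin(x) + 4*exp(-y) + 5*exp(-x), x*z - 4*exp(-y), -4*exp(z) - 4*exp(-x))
-4*exp(z) - 5*cos(x) + 4*exp(-y) - 5*exp(-x)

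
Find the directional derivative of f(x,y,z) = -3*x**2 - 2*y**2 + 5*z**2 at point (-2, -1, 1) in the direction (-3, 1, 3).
-2*sqrt(19)/19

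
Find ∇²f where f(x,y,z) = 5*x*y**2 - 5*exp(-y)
10*x - 5*exp(-y)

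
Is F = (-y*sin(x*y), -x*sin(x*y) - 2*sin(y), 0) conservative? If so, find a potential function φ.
Yes, F is conservative. φ = 2*cos(y) + cos(x*y)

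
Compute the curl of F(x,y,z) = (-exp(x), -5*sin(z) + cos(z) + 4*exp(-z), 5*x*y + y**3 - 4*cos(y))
(5*x + 3*y**2 + 4*sin(y) + sin(z) + 5*cos(z) + 4*exp(-z), -5*y, 0)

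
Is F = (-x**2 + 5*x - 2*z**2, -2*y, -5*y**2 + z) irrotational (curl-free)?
No, ∇×F = (-10*y, -4*z, 0)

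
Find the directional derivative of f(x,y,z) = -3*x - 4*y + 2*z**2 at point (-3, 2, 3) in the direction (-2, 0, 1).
18*sqrt(5)/5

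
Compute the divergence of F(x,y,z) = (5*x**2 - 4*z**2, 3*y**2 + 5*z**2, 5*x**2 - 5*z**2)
10*x + 6*y - 10*z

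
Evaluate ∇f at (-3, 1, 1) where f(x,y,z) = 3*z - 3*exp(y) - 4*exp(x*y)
(-4*exp(-3), 3*(4 - exp(4))*exp(-3), 3)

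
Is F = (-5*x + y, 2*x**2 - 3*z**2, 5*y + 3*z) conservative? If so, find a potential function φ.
No, ∇×F = (6*z + 5, 0, 4*x - 1) ≠ 0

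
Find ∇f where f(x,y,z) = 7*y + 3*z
(0, 7, 3)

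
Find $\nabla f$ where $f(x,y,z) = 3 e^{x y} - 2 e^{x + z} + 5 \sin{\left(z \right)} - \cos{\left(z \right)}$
(3*y*exp(x*y) - 2*exp(x + z), 3*x*exp(x*y), -2*exp(x + z) + sin(z) + 5*cos(z))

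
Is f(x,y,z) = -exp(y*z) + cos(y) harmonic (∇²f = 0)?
No, ∇²f = -y**2*exp(y*z) - z**2*exp(y*z) - cos(y)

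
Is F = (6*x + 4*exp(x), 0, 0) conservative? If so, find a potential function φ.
Yes, F is conservative. φ = 3*x**2 + 4*exp(x)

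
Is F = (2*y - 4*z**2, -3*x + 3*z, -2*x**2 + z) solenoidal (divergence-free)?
No, ∇·F = 1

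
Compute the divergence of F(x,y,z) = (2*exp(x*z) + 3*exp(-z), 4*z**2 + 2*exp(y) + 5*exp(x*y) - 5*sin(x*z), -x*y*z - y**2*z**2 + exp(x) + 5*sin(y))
-x*y + 5*x*exp(x*y) - 2*y**2*z + 2*z*exp(x*z) + 2*exp(y)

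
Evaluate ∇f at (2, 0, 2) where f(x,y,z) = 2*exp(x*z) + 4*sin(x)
(4*cos(2) + 4*exp(4), 0, 4*exp(4))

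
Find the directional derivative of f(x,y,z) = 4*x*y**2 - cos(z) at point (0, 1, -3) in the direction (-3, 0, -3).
sqrt(2)*(-4 + sin(3))/2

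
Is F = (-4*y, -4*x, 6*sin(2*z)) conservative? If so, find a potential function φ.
Yes, F is conservative. φ = -4*x*y - 3*cos(2*z)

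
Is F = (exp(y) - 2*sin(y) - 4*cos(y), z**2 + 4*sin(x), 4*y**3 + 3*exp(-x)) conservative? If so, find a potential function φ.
No, ∇×F = (12*y**2 - 2*z, 3*exp(-x), -exp(y) - 4*sin(y) + 4*cos(x) + 2*cos(y)) ≠ 0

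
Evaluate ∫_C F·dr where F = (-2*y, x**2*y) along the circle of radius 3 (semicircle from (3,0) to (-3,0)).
9*pi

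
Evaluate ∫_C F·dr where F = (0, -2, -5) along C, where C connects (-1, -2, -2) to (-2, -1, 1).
-17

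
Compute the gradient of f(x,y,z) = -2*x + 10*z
(-2, 0, 10)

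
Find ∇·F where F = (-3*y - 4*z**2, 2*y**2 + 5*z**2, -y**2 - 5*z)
4*y - 5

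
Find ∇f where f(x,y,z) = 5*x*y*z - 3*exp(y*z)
(5*y*z, z*(5*x - 3*exp(y*z)), y*(5*x - 3*exp(y*z)))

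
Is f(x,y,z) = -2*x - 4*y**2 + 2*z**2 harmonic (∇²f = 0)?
No, ∇²f = -4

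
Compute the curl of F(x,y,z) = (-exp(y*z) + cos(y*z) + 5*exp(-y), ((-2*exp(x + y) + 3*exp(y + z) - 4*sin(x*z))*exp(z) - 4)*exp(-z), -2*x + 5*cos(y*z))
(4*x*cos(x*z) - 5*z*sin(y*z) - 3*exp(y + z) - 4*exp(-z), -y*exp(y*z) - y*sin(y*z) + 2, z*exp(y*z) + z*sin(y*z) - 4*z*cos(x*z) - 2*exp(x + y) + 5*exp(-y))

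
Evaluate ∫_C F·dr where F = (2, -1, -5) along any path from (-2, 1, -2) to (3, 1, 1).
-5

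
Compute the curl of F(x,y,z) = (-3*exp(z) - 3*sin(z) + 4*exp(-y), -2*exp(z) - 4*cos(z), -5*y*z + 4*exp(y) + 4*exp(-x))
(-5*z + 4*exp(y) + 2*exp(z) - 4*sin(z), -3*exp(z) - 3*cos(z) + 4*exp(-x), 4*exp(-y))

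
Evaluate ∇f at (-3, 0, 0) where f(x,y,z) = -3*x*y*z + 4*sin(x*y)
(0, -12, 0)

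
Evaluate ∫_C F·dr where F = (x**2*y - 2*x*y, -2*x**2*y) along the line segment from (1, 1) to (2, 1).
-2/3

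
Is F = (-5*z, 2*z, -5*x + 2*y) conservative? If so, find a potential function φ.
Yes, F is conservative. φ = z*(-5*x + 2*y)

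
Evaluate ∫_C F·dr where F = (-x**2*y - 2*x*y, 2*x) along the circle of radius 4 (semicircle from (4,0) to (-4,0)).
48*pi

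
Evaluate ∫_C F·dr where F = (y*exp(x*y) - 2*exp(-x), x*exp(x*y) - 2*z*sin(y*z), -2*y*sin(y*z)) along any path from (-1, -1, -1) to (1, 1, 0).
-4*sinh(1) - 2*cos(1) + 2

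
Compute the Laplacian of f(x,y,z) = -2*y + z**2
2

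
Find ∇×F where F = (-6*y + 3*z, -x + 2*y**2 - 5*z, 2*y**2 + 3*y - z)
(4*y + 8, 3, 5)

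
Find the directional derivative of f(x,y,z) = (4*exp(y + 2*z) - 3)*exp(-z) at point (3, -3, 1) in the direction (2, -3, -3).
3*sqrt(22)*(-3*E - 8)*exp(-2)/22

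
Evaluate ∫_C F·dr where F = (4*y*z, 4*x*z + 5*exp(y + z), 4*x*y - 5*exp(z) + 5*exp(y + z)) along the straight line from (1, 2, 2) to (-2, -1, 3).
-5*exp(4) - 5*exp(3) + 8 + 10*exp(2)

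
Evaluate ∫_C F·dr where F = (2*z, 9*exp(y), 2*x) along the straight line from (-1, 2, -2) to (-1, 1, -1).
-9*exp(2) - 2 + 9*E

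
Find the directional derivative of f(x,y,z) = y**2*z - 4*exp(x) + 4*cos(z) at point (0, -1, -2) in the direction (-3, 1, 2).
sqrt(14)*(4*sin(2) + 9)/7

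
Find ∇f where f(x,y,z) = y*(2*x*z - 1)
(2*y*z, 2*x*z - 1, 2*x*y)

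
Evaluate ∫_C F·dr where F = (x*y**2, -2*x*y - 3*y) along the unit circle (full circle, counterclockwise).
0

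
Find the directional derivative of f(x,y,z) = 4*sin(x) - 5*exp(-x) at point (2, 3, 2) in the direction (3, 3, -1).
3*sqrt(19)*(4*exp(2)*cos(2) + 5)*exp(-2)/19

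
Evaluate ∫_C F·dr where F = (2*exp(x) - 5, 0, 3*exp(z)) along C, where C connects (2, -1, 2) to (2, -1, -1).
3*(1 - exp(3))*exp(-1)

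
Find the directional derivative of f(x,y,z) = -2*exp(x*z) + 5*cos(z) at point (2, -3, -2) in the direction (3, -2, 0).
12*sqrt(13)*exp(-4)/13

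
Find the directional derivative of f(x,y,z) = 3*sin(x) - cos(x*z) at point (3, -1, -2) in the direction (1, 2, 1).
sqrt(6)*(3*cos(3) - sin(6))/6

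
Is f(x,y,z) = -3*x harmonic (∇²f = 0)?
Yes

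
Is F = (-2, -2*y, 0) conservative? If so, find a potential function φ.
Yes, F is conservative. φ = -2*x - y**2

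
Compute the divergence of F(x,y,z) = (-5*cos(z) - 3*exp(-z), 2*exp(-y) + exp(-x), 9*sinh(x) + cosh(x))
-2*exp(-y)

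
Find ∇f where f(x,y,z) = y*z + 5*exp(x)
(5*exp(x), z, y)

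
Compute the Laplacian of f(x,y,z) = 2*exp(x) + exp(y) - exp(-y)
2*exp(x) + exp(y) - exp(-y)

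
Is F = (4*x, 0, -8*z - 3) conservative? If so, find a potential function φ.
Yes, F is conservative. φ = 2*x**2 - 4*z**2 - 3*z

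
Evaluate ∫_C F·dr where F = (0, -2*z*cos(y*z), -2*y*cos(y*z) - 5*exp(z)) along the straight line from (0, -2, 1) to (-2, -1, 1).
-2*sin(2) + 2*sin(1)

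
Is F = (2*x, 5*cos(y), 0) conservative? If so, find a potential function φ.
Yes, F is conservative. φ = x**2 + 5*sin(y)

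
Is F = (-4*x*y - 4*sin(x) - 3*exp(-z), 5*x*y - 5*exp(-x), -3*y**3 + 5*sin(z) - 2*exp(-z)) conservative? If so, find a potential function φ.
No, ∇×F = (-9*y**2, 3*exp(-z), 4*x + 5*y + 5*exp(-x)) ≠ 0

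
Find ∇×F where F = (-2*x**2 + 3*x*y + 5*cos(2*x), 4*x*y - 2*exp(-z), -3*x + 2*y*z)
(2*z - 2*exp(-z), 3, -3*x + 4*y)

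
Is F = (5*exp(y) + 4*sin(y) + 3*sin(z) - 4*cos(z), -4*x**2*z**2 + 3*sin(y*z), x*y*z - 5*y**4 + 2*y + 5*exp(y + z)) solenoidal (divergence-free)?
No, ∇·F = x*y + 3*z*cos(y*z) + 5*exp(y + z)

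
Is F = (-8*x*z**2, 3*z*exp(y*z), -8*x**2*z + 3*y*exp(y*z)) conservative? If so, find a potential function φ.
Yes, F is conservative. φ = -4*x**2*z**2 + 3*exp(y*z)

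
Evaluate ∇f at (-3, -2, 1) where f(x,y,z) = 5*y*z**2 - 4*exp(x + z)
(-4*exp(-2), 5, -20 - 4*exp(-2))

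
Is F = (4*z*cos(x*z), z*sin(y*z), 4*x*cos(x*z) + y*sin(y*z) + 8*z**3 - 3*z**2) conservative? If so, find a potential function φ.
Yes, F is conservative. φ = 2*z**4 - z**3 + 4*sin(x*z) - cos(y*z)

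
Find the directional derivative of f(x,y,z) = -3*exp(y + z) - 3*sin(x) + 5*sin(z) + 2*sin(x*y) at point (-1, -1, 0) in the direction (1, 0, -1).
sqrt(2)*(-5*E - 5*E*cos(1) + 3)*exp(-1)/2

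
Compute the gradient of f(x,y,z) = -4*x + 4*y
(-4, 4, 0)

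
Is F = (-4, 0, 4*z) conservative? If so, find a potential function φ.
Yes, F is conservative. φ = -4*x + 2*z**2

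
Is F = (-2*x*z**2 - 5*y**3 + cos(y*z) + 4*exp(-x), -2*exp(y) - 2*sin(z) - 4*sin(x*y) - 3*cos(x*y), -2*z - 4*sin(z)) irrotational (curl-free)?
No, ∇×F = (2*cos(z), -4*x*z - y*sin(y*z), 15*y**2 + 3*y*sin(x*y) - 4*y*cos(x*y) + z*sin(y*z))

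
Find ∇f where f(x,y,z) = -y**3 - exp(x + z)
(-exp(x + z), -3*y**2, -exp(x + z))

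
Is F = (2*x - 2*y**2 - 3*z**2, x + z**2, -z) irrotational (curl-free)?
No, ∇×F = (-2*z, -6*z, 4*y + 1)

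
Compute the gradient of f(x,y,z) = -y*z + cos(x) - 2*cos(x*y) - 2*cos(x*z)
(2*y*sin(x*y) + 2*z*sin(x*z) - sin(x), 2*x*sin(x*y) - z, 2*x*sin(x*z) - y)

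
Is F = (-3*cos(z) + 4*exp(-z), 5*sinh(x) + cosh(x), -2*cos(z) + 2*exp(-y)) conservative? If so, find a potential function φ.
No, ∇×F = (-2*exp(-y), 3*sin(z) - 4*exp(-z), sinh(x) + 5*cosh(x)) ≠ 0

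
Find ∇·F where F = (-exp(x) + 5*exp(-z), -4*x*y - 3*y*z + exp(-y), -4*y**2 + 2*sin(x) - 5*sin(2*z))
-4*x - 3*z - exp(x) - 10*cos(2*z) - exp(-y)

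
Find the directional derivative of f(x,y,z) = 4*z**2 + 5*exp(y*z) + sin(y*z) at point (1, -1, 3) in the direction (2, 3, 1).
4*sqrt(14)*(exp(3)*cos(3) + 5 + 3*exp(3))*exp(-3)/7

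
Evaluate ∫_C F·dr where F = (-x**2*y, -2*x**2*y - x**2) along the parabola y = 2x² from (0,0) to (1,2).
-61/15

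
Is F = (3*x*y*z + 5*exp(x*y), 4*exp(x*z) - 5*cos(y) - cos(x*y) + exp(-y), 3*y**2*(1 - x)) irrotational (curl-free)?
No, ∇×F = (-6*x*y - 4*x*exp(x*z) + 6*y, 3*y*(x + y), -3*x*z - 5*x*exp(x*y) + y*sin(x*y) + 4*z*exp(x*z))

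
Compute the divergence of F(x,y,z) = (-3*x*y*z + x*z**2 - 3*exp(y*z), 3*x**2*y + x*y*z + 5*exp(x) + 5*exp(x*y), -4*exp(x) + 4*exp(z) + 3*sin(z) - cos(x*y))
3*x**2 + x*z + 5*x*exp(x*y) - 3*y*z + z**2 + 4*exp(z) + 3*cos(z)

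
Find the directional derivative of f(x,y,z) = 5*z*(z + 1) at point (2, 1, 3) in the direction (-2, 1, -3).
-15*sqrt(14)/2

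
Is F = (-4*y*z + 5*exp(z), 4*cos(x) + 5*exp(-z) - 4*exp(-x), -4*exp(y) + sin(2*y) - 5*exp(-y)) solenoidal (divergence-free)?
Yes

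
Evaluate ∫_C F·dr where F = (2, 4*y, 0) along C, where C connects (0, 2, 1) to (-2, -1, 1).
-10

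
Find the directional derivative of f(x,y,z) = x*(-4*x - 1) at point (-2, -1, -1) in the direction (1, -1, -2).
5*sqrt(6)/2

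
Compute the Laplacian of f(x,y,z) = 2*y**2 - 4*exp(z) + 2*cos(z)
-4*exp(z) - 2*cos(z) + 4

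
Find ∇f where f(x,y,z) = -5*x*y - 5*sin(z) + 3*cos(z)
(-5*y, -5*x, -3*sin(z) - 5*cos(z))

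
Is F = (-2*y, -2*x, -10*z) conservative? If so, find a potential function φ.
Yes, F is conservative. φ = -2*x*y - 5*z**2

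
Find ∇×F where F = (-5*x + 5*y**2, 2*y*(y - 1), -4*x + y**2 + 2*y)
(2*y + 2, 4, -10*y)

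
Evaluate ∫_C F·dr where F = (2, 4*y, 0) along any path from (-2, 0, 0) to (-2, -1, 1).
2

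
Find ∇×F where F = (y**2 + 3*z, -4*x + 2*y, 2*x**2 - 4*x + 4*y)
(4, 7 - 4*x, -2*y - 4)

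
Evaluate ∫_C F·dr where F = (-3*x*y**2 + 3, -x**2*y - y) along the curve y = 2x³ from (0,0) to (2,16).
-890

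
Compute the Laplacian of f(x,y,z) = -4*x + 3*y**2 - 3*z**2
0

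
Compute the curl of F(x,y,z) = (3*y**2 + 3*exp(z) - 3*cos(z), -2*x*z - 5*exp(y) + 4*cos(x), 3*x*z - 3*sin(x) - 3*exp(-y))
(2*x + 3*exp(-y), -3*z + 3*exp(z) + 3*sin(z) + 3*cos(x), -6*y - 2*z - 4*sin(x))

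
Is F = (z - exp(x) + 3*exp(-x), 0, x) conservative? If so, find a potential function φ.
Yes, F is conservative. φ = x*z - exp(x) - 3*exp(-x)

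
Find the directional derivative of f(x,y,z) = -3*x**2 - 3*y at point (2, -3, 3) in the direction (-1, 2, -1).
sqrt(6)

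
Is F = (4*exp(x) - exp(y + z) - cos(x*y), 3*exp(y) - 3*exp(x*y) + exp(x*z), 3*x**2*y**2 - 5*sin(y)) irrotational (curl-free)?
No, ∇×F = (6*x**2*y - x*exp(x*z) - 5*cos(y), -6*x*y**2 - exp(y + z), -x*sin(x*y) - 3*y*exp(x*y) + z*exp(x*z) + exp(y + z))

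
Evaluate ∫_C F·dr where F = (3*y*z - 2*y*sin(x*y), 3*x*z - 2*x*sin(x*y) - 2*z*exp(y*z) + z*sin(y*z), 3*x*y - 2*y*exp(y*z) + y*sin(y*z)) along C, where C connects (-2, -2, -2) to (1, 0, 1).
-cos(4) + 23 + 2*exp(4)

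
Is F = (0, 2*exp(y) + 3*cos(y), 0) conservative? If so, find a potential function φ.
Yes, F is conservative. φ = 2*exp(y) + 3*sin(y)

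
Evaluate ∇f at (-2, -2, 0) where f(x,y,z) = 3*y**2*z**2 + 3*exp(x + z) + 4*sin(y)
(3*exp(-2), 4*cos(2), 3*exp(-2))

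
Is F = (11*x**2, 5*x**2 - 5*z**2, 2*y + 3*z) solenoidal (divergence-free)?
No, ∇·F = 22*x + 3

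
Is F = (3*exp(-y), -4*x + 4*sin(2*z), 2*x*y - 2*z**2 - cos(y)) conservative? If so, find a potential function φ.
No, ∇×F = (2*x + sin(y) - 8*cos(2*z), -2*y, -4 + 3*exp(-y)) ≠ 0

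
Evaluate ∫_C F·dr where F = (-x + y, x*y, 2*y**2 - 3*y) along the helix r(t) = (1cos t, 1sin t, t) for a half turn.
-16/3 + pi/2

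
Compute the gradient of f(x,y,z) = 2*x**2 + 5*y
(4*x, 5, 0)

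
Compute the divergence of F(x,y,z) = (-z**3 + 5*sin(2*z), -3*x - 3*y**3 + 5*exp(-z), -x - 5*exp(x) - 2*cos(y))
-9*y**2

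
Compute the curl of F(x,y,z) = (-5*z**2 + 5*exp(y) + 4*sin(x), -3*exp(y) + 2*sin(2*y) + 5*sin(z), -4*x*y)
(-4*x - 5*cos(z), 4*y - 10*z, -5*exp(y))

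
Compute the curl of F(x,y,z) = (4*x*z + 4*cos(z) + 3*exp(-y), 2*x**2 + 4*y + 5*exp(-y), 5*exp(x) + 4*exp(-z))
(0, 4*x - 5*exp(x) - 4*sin(z), 4*x + 3*exp(-y))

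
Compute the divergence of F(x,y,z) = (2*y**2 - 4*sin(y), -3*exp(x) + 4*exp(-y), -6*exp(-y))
-4*exp(-y)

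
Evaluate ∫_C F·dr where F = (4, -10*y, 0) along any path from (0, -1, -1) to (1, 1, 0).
4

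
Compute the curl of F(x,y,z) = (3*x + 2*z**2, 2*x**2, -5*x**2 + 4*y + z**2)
(4, 10*x + 4*z, 4*x)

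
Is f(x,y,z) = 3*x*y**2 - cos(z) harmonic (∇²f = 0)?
No, ∇²f = 6*x + cos(z)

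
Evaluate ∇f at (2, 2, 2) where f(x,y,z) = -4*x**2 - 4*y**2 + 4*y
(-16, -12, 0)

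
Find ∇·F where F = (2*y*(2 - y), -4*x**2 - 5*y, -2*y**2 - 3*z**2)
-6*z - 5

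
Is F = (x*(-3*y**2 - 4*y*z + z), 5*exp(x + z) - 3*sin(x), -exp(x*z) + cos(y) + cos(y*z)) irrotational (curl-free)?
No, ∇×F = (-z*sin(y*z) - 5*exp(x + z) - sin(y), -x*(4*y - 1) + z*exp(x*z), 2*x*(3*y + 2*z) + 5*exp(x + z) - 3*cos(x))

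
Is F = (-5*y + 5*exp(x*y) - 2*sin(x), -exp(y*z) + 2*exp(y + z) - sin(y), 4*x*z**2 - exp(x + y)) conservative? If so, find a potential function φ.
No, ∇×F = (y*exp(y*z) - exp(x + y) - 2*exp(y + z), -4*z**2 + exp(x + y), -5*x*exp(x*y) + 5) ≠ 0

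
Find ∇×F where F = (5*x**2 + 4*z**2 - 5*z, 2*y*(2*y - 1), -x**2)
(0, 2*x + 8*z - 5, 0)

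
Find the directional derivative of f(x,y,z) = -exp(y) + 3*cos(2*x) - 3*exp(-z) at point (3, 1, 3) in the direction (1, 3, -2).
-3*sqrt(14)*(2*exp(3)*sin(6) + 2 + exp(4))*exp(-3)/14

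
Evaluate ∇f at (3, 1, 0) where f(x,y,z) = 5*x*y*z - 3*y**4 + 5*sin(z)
(0, -12, 20)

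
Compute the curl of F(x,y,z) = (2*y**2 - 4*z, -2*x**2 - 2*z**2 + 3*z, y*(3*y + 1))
(6*y + 4*z - 2, -4, -4*x - 4*y)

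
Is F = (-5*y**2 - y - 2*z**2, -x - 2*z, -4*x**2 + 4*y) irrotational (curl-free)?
No, ∇×F = (6, 8*x - 4*z, 10*y)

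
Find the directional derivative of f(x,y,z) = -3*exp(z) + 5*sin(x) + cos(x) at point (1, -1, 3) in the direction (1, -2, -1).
sqrt(6)*(-sin(1) + 5*cos(1) + 3*exp(3))/6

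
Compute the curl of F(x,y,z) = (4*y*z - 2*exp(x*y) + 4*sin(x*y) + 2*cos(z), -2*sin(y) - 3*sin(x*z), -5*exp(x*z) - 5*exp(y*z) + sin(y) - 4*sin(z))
(3*x*cos(x*z) - 5*z*exp(y*z) + cos(y), 4*y + 5*z*exp(x*z) - 2*sin(z), 2*x*exp(x*y) - 4*x*cos(x*y) - 3*z*cos(x*z) - 4*z)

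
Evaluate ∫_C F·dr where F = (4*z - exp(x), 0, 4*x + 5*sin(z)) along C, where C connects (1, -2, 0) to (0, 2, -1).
-5*cos(1) + E + 4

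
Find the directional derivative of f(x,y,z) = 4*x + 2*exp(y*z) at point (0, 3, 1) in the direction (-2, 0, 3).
2*sqrt(13)*(-4 + 9*exp(3))/13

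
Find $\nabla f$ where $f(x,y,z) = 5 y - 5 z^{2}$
(0, 5, -10*z)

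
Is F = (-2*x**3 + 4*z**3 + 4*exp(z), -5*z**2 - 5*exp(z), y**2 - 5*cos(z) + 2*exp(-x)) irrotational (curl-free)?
No, ∇×F = (2*y + 10*z + 5*exp(z), 12*z**2 + 4*exp(z) + 2*exp(-x), 0)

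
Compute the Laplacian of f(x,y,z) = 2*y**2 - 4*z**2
-4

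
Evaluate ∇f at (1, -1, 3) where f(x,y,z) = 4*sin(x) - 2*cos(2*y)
(4*cos(1), -4*sin(2), 0)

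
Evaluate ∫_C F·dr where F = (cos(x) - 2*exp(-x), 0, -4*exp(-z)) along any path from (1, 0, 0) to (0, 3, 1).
-2 - sin(1) + 2*exp(-1)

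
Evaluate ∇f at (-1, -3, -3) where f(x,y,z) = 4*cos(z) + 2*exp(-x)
(-2*E, 0, 4*sin(3))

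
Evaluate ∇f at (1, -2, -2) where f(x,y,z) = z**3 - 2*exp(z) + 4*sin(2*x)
(8*cos(2), 0, 12 - 2*exp(-2))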